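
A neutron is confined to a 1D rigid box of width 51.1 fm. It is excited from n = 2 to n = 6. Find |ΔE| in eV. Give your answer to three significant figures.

E_1 = h²/(8m_nL²) = 1.255×10^-14 J.
|ΔE| = |2² − 6²|·E_1 = 32·1.255×10^-14 J = 4.016×10^-13 J = 2.51×10^6 eV.

|ΔE| = 2.51×10^6 eV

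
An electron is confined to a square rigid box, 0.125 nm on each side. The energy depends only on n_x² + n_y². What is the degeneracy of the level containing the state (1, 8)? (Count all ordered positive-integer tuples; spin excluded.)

The level has n_x² + n_y² = 65. The ordered positive-integer solutions are (1, 8), (4, 7), (7, 4), (8, 1).
That gives 4 states.

degeneracy = 4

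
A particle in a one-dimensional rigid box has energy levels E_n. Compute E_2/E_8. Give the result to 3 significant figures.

0.0625

E_n ∝ n², so E_2/E_8 = 2²/8² = 4/64 = 0.0625.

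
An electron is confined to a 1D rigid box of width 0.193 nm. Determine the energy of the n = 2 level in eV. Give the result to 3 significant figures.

For an infinite well E_n = n²h²/(8m_eL²), so E_1 = h²/(8m_eL²) = (6.626×10^-34)²/(8·9.109×10^-31·(1.93×10^-10 m)²) = 1.617×10^-18 J.
Then E_2 = 2²·E_1 = 4·1.617×10^-18 J = 6.468×10^-18 J.
Converting, E_2 = 6.468×10^-18 J / (1.602×10^-19 J/eV) = 40.4 eV.

E_2 = 40.4 eV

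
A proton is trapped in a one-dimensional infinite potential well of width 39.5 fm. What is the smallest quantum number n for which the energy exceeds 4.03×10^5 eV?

E_1 = h²/(8m_pL²) = 2.102×10^-14 J = 1.312×10^5 eV.
Need n² > 4.03×10^5/1.312×10^5 = 3.072, i.e. n > 1.753.
The smallest integer satisfying this is n = 2.

n = 2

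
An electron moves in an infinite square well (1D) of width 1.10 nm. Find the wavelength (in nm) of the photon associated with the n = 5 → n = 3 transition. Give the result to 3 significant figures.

E_1 = h²/(8m_eL²) = 4.979×10^-20 J, so ΔE = (5² − 3²)E_1 = 7.966×10^-19 J.
λ = hc/ΔE = (6.626×10^-34·2.998×10^8)/7.966×10^-19 = 2.49×10^-7 m = 249 nm.

λ = 249 nm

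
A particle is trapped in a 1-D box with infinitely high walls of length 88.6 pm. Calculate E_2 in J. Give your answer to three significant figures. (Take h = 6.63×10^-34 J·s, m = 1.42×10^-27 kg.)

E_2 = 1.97×10^-20 J

For an infinite well E_n = n²h²/(8mL²), so E_1 = h²/(8mL²) = (6.63×10^-34)²/(8·1.42×10^-27·(8.86×10^-11 m)²) = 4.929×10^-21 J.
Then E_2 = 2²·E_1 = 4·4.929×10^-21 J = 1.97×10^-20 J.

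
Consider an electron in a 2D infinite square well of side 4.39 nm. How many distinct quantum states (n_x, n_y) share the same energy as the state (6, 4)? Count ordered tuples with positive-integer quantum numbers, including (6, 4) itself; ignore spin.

The level has n_x² + n_y² = 52. The ordered positive-integer solutions are (4, 6), (6, 4).
That gives 2 states.

degeneracy = 2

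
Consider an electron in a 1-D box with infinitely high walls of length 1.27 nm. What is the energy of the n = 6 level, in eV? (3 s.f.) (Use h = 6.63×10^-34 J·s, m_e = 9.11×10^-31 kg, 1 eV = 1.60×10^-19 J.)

E_6 = 8.41 eV

For an infinite well E_n = n²h²/(8m_eL²), so E_1 = h²/(8m_eL²) = (6.63×10^-34)²/(8·9.11×10^-31·(1.27×10^-9 m)²) = 3.739×10^-20 J.
Then E_6 = 6²·E_1 = 36·3.739×10^-20 J = 1.346×10^-18 J.
Converting, E_6 = 1.346×10^-18 J / (1.60×10^-19 J/eV) = 8.41 eV.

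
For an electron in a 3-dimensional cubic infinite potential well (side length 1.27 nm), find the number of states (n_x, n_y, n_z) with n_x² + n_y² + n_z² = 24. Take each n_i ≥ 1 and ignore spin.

The level has n_x² + n_y² + n_z² = 24. The ordered positive-integer solutions are (2, 2, 4), (2, 4, 2), (4, 2, 2).
That gives 3 states.

degeneracy = 3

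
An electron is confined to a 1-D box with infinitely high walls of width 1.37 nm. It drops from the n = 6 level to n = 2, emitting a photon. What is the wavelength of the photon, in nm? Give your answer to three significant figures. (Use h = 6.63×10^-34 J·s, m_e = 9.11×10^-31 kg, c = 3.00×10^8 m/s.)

E_1 = h²/(8m_eL²) = 3.213×10^-20 J, so ΔE = (6² − 2²)E_1 = 1.028×10^-18 J.
λ = hc/ΔE = (6.63×10^-34·3.00×10^8)/1.028×10^-18 = 1.93×10^-7 m = 193 nm.

λ = 193 nm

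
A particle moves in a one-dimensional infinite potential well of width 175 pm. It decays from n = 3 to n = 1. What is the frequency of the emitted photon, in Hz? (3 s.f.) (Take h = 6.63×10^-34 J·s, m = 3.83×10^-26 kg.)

E_1 = h²/(8mL²) = 4.684×10^-23 J and ΔE = (3² − 1²)E_1 = 3.747×10^-22 J.
f = ΔE/h = 3.747×10^-22/6.63×10^-34 = 5.65×10^11 Hz.

f = 5.65×10^11 Hz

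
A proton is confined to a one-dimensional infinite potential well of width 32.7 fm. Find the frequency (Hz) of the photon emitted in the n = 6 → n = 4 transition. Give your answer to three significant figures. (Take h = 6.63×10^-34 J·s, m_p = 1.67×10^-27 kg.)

E_1 = h²/(8m_pL²) = 3.077×10^-14 J and ΔE = (6² − 4²)E_1 = 6.154×10^-13 J.
f = ΔE/h = 6.154×10^-13/6.63×10^-34 = 9.28×10^20 Hz.

f = 9.28×10^20 Hz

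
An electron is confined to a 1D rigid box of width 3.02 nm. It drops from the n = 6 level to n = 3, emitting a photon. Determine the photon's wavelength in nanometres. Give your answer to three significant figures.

λ = 1.11×10^3 nm

E_1 = h²/(8m_eL²) = 6.606×10^-21 J, so ΔE = (6² − 3²)E_1 = 1.784×10^-19 J.
λ = hc/ΔE = (6.626×10^-34·2.998×10^8)/1.784×10^-19 = 1.11×10^-6 m = 1.11×10^3 nm.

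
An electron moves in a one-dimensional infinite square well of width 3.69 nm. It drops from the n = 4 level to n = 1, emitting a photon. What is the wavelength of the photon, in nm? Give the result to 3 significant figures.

E_1 = h²/(8m_eL²) = 4.425×10^-21 J, so ΔE = (4² − 1²)E_1 = 6.638×10^-20 J.
λ = hc/ΔE = (6.626×10^-34·2.998×10^8)/6.638×10^-20 = 2.99×10^-6 m = 2.99×10^3 nm.

λ = 2.99×10^3 nm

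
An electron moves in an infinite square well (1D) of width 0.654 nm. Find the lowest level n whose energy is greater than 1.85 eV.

E_1 = h²/(8m_eL²) = 1.409×10^-19 J = 0.8795 eV.
Need n² > 1.85/0.8795 = 2.103, i.e. n > 1.450.
The smallest integer satisfying this is n = 2.

n = 2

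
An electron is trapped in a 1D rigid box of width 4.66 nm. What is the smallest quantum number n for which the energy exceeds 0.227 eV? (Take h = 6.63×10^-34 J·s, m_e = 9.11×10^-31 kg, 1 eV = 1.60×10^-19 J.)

n = 4

E_1 = h²/(8m_eL²) = 2.777×10^-21 J = 0.01736 eV.
Need n² > 0.227/0.01736 = 13.08, i.e. n > 3.617.
The smallest integer satisfying this is n = 4.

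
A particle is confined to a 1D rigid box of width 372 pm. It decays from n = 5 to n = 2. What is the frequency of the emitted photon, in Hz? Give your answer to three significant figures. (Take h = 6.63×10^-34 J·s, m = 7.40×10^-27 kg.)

E_1 = h²/(8mL²) = 5.366×10^-23 J and ΔE = (5² − 2²)E_1 = 1.127×10^-21 J.
f = ΔE/h = 1.127×10^-21/6.63×10^-34 = 1.70×10^12 Hz.

f = 1.70×10^12 Hz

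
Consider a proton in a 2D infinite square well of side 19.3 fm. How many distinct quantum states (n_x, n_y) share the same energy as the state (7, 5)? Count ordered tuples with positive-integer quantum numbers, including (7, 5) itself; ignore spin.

degeneracy = 2

The level has n_x² + n_y² = 74. The ordered positive-integer solutions are (5, 7), (7, 5).
That gives 2 states.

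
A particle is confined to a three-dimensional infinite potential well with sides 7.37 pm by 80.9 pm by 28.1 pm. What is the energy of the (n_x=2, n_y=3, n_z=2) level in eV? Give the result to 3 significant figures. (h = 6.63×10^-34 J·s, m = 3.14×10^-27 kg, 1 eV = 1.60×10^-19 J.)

E = 8.76 eV

For a 3D rectangular well E = (h²/8m)·Σ n_i²/L_i² = (6.63×10^-34)²/(8·3.14×10^-27) · [2²/(7.37 pm)² + 3²/(80.9 pm)² + 2²/(28.1 pm)²].
Evaluating gives E = 1.401×10^-18 J = 8.76 eV.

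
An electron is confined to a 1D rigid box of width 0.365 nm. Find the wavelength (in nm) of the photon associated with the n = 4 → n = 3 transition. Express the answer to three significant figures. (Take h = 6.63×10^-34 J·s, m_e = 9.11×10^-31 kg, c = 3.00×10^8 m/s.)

E_1 = h²/(8m_eL²) = 4.527×10^-19 J, so ΔE = (4² − 3²)E_1 = 3.169×10^-18 J.
λ = hc/ΔE = (6.63×10^-34·3.00×10^8)/3.169×10^-18 = 6.28×10^-8 m = 62.8 nm.

λ = 62.8 nm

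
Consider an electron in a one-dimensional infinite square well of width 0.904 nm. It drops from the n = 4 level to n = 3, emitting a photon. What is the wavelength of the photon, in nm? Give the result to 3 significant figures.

λ = 385 nm

E_1 = h²/(8m_eL²) = 7.372×10^-20 J, so ΔE = (4² − 3²)E_1 = 5.160×10^-19 J.
λ = hc/ΔE = (6.626×10^-34·2.998×10^8)/5.160×10^-19 = 3.85×10^-7 m = 385 nm.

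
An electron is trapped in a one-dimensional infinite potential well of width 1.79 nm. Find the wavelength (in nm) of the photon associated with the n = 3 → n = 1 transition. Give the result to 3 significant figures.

E_1 = h²/(8m_eL²) = 1.880×10^-20 J, so ΔE = (3² − 1²)E_1 = 1.504×10^-19 J.
λ = hc/ΔE = (6.626×10^-34·2.998×10^8)/1.504×10^-19 = 1.32×10^-6 m = 1.32×10^3 nm.

λ = 1.32×10^3 nm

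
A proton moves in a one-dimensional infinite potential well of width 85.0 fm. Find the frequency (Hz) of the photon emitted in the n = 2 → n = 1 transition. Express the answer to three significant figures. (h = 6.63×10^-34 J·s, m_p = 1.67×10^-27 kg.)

E_1 = h²/(8m_pL²) = 4.554×10^-15 J and ΔE = (2² − 1²)E_1 = 1.366×10^-14 J.
f = ΔE/h = 1.366×10^-14/6.63×10^-34 = 2.06×10^19 Hz.

f = 2.06×10^19 Hz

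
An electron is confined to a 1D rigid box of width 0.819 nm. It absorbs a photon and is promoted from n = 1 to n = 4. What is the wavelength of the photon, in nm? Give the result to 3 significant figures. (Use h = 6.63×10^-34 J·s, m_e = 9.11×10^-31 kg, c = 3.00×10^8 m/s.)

λ = 147 nm

E_1 = h²/(8m_eL²) = 8.992×10^-20 J, so ΔE = (4² − 1²)E_1 = 1.349×10^-18 J.
λ = hc/ΔE = (6.63×10^-34·3.00×10^8)/1.349×10^-18 = 1.47×10^-7 m = 147 nm.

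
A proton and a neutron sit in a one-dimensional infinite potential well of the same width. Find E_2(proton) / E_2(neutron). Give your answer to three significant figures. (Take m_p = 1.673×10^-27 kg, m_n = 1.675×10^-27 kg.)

1.00

E_n ∝ 1/m at fixed n and L, so the ratio is m_n/m_p = 1.675×10^-27/1.673×10^-27 = 1.00.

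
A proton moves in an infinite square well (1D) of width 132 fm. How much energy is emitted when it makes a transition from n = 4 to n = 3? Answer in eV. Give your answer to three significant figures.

E_1 = h²/(8m_pL²) = 1.883×10^-15 J.
|ΔE| = |4² − 3²|·E_1 = 7·1.883×10^-15 J = 1.318×10^-14 J = 8.23×10^4 eV.

|ΔE| = 8.23×10^4 eV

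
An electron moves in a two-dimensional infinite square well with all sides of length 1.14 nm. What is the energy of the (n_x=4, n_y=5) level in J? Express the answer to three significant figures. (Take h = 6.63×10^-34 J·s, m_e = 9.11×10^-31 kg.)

E = 1.90×10^-18 J

For a 2D rectangular well E = (h²/8m_e)·Σ n_i²/L_i² = (6.63×10^-34)²/(8·9.11×10^-31) · [4²/(1.14 nm)² + 5²/(1.14 nm)²].
Evaluating gives E = 1.90×10^-18 J.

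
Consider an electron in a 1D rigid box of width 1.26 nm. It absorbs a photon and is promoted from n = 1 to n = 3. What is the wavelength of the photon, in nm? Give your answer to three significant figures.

λ = 654 nm

E_1 = h²/(8m_eL²) = 3.795×10^-20 J, so ΔE = (3² − 1²)E_1 = 3.036×10^-19 J.
λ = hc/ΔE = (6.626×10^-34·2.998×10^8)/3.036×10^-19 = 6.54×10^-7 m = 654 nm.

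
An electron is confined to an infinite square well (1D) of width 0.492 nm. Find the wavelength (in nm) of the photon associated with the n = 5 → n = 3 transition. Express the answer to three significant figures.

E_1 = h²/(8m_eL²) = 2.489×10^-19 J, so ΔE = (5² − 3²)E_1 = 3.982×10^-18 J.
λ = hc/ΔE = (6.626×10^-34·2.998×10^8)/3.982×10^-18 = 4.99×10^-8 m = 49.9 nm.

λ = 49.9 nm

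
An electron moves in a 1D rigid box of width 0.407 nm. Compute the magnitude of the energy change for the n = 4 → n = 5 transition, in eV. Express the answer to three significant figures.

|ΔE| = 20.4 eV

E_1 = h²/(8m_eL²) = 3.637×10^-19 J.
|ΔE| = |4² − 5²|·E_1 = 9·3.637×10^-19 J = 3.273×10^-18 J = 20.4 eV.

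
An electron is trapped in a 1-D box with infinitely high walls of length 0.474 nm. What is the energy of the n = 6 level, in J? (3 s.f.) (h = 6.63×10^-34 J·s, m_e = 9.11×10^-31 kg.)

E_6 = 9.66×10^-18 J

For an infinite well E_n = n²h²/(8m_eL²), so E_1 = h²/(8m_eL²) = (6.63×10^-34)²/(8·9.11×10^-31·(4.74×10^-10 m)²) = 2.684×10^-19 J.
Then E_6 = 6²·E_1 = 36·2.684×10^-19 J = 9.66×10^-18 J.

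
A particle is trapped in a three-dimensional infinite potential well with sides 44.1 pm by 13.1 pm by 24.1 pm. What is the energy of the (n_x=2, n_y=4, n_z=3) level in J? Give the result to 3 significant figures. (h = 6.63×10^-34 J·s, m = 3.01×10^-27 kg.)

E = 2.02×10^-18 J

For a 3D rectangular well E = (h²/8m)·Σ n_i²/L_i² = (6.63×10^-34)²/(8·3.01×10^-27) · [2²/(44.1 pm)² + 4²/(13.1 pm)² + 3²/(24.1 pm)²].
Evaluating gives E = 2.02×10^-18 J.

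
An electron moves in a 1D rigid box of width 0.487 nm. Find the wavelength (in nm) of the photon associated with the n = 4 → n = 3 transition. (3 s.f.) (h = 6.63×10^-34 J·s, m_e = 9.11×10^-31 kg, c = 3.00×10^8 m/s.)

E_1 = h²/(8m_eL²) = 2.543×10^-19 J, so ΔE = (4² − 3²)E_1 = 1.780×10^-18 J.
λ = hc/ΔE = (6.63×10^-34·3.00×10^8)/1.780×10^-18 = 1.12×10^-7 m = 112 nm.

λ = 112 nm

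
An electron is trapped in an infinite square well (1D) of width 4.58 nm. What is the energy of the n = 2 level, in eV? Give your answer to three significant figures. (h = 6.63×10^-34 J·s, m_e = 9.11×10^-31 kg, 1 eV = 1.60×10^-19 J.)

E_2 = 0.0719 eV

For an infinite well E_n = n²h²/(8m_eL²), so E_1 = h²/(8m_eL²) = (6.63×10^-34)²/(8·9.11×10^-31·(4.58×10^-9 m)²) = 2.875×10^-21 J.
Then E_2 = 2²·E_1 = 4·2.875×10^-21 J = 1.150×10^-20 J.
Converting, E_2 = 1.150×10^-20 J / (1.60×10^-19 J/eV) = 0.0719 eV.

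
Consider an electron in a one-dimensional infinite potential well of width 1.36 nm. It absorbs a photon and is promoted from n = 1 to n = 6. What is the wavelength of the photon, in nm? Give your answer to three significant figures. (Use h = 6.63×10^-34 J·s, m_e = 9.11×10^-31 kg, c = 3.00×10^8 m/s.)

E_1 = h²/(8m_eL²) = 3.261×10^-20 J, so ΔE = (6² − 1²)E_1 = 1.141×10^-18 J.
λ = hc/ΔE = (6.63×10^-34·3.00×10^8)/1.141×10^-18 = 1.74×10^-7 m = 174 nm.

λ = 174 nm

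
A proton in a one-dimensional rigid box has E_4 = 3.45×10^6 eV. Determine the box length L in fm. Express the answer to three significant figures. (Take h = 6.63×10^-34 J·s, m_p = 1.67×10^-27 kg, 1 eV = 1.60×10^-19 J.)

From E_n = n²h²/(8m_pL²), L = n·h/√(8m_pE_n).
E_4 = 3.45×10^6 eV = 5.520×10^-13 J, so L = 4·6.63×10^-34/√(8·1.67×10^-27·5.520×10^-13) = 3.09×10^-14 m = 30.9 fm.

L = 30.9 fm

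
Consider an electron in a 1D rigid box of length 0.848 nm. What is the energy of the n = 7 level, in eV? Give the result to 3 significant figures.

E_7 = 25.6 eV

For an infinite well E_n = n²h²/(8m_eL²), so E_1 = h²/(8m_eL²) = (6.626×10^-34)²/(8·9.109×10^-31·(8.48×10^-10 m)²) = 8.378×10^-20 J.
Then E_7 = 7²·E_1 = 49·8.378×10^-20 J = 4.105×10^-18 J.
Converting, E_7 = 4.105×10^-18 J / (1.602×10^-19 J/eV) = 25.6 eV.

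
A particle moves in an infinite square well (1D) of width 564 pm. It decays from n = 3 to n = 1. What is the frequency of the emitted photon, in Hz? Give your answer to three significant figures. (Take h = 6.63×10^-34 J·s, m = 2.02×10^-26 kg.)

E_1 = h²/(8mL²) = 8.551×10^-24 J and ΔE = (3² − 1²)E_1 = 6.841×10^-23 J.
f = ΔE/h = 6.841×10^-23/6.63×10^-34 = 1.03×10^11 Hz.

f = 1.03×10^11 Hz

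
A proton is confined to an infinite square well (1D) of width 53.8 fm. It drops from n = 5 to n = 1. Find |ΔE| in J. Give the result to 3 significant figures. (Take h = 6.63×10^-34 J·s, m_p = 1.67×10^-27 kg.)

|ΔE| = 2.73×10^-13 J

E_1 = h²/(8m_pL²) = 1.137×10^-14 J.
|ΔE| = |5² − 1²|·E_1 = 24·1.137×10^-14 J = 2.73×10^-13 J.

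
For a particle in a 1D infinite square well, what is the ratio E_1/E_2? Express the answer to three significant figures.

E_n ∝ n², so E_1/E_2 = 1²/2² = 1/4 = 0.250.

0.250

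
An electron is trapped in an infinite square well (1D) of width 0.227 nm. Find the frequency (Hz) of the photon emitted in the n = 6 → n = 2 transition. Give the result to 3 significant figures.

E_1 = h²/(8m_eL²) = 1.169×10^-18 J and ΔE = (6² − 2²)E_1 = 3.741×10^-17 J.
f = ΔE/h = 3.741×10^-17/6.626×10^-34 = 5.65×10^16 Hz.

f = 5.65×10^16 Hz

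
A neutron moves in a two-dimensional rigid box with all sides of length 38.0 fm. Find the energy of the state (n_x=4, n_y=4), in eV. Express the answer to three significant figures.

For a 2D rectangular well E = (h²/8m_n)·Σ n_i²/L_i² = (6.626×10^-34)²/(8·1.675×10^-27) · [4²/(38.0 fm)² + 4²/(38.0 fm)²].
Evaluating gives E = 7.261×10^-13 J = 4.53×10^6 eV.

E = 4.53×10^6 eV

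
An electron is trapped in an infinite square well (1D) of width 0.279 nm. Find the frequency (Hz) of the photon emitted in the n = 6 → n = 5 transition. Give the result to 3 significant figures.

f = 1.28×10^16 Hz

E_1 = h²/(8m_eL²) = 7.740×10^-19 J and ΔE = (6² − 5²)E_1 = 8.514×10^-18 J.
f = ΔE/h = 8.514×10^-18/6.626×10^-34 = 1.28×10^16 Hz.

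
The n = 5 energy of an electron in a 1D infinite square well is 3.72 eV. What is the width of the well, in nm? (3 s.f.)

L = 1.59 nm

From E_n = n²h²/(8m_eL²), L = n·h/√(8m_eE_n).
E_5 = 3.72 eV = 5.959×10^-19 J, so L = 5·6.626×10^-34/√(8·9.109×10^-31·5.959×10^-19) = 1.59×10^-9 m = 1.59 nm.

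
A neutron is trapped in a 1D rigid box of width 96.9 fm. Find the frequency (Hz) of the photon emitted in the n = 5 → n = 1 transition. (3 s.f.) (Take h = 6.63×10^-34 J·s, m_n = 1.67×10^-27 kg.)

f = 1.27×10^20 Hz

E_1 = h²/(8m_nL²) = 3.504×10^-15 J and ΔE = (5² − 1²)E_1 = 8.410×10^-14 J.
f = ΔE/h = 8.410×10^-14/6.63×10^-34 = 1.27×10^20 Hz.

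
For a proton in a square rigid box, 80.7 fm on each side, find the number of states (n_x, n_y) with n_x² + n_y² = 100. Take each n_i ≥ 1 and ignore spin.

The level has n_x² + n_y² = 100. The ordered positive-integer solutions are (6, 8), (8, 6).
That gives 2 states.

degeneracy = 2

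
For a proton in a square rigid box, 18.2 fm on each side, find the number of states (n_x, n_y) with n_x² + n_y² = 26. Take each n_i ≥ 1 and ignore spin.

The level has n_x² + n_y² = 26. The ordered positive-integer solutions are (1, 5), (5, 1).
That gives 2 states.

degeneracy = 2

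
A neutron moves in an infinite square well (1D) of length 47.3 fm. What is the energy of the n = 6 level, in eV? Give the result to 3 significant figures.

For an infinite well E_n = n²h²/(8m_nL²), so E_1 = h²/(8m_nL²) = (6.626×10^-34)²/(8·1.675×10^-27·(4.73×10^-14 m)²) = 1.464×10^-14 J.
Then E_6 = 6²·E_1 = 36·1.464×10^-14 J = 5.270×10^-13 J.
Converting, E_6 = 5.270×10^-13 J / (1.602×10^-19 J/eV) = 3.29×10^6 eV.

E_6 = 3.29×10^6 eV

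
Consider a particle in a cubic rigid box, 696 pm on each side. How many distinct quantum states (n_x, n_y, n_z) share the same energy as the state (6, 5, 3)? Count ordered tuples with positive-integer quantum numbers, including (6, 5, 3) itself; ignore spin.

degeneracy = 6

The level has n_x² + n_y² + n_z² = 70. The ordered positive-integer solutions are (3, 5, 6), (3, 6, 5), (5, 3, 6), (5, 6, 3), (6, 3, 5), (6, 5, 3).
That gives 6 states.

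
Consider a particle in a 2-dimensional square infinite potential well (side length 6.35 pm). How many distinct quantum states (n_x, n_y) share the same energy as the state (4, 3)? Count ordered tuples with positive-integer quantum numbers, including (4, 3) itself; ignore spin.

The level has n_x² + n_y² = 25. The ordered positive-integer solutions are (3, 4), (4, 3).
That gives 2 states.

degeneracy = 2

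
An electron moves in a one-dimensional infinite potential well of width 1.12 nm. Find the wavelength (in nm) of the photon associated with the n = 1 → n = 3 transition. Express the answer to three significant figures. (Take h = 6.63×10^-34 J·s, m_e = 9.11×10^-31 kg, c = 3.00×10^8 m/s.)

E_1 = h²/(8m_eL²) = 4.808×10^-20 J, so ΔE = (3² − 1²)E_1 = 3.846×10^-19 J.
λ = hc/ΔE = (6.63×10^-34·3.00×10^8)/3.846×10^-19 = 5.17×10^-7 m = 517 nm.

λ = 517 nm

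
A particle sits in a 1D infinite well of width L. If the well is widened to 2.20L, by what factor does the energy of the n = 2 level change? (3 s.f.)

E_n ∝ 1/L², so the energy scales by 1/2.20² = 0.207.

0.207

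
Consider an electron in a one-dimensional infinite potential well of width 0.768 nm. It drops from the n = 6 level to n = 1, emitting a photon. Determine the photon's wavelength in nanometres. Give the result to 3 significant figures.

λ = 55.6 nm

E_1 = h²/(8m_eL²) = 1.021×10^-19 J, so ΔE = (6² − 1²)E_1 = 3.573×10^-18 J.
λ = hc/ΔE = (6.626×10^-34·2.998×10^8)/3.573×10^-18 = 5.56×10^-8 m = 55.6 nm.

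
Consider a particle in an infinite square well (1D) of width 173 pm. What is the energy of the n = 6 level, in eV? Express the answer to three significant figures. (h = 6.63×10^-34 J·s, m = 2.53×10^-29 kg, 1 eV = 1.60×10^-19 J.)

For an infinite well E_n = n²h²/(8mL²), so E_1 = h²/(8mL²) = (6.63×10^-34)²/(8·2.53×10^-29·(1.73×10^-10 m)²) = 7.256×10^-20 J.
Then E_6 = 6²·E_1 = 36·7.256×10^-20 J = 2.612×10^-18 J.
Converting, E_6 = 2.612×10^-18 J / (1.60×10^-19 J/eV) = 16.3 eV.

E_6 = 16.3 eV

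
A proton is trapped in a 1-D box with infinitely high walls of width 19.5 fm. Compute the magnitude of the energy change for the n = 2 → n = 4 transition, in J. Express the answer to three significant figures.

E_1 = h²/(8m_pL²) = 8.627×10^-14 J.
|ΔE| = |2² − 4²|·E_1 = 12·8.627×10^-14 J = 1.04×10^-12 J.

|ΔE| = 1.04×10^-12 J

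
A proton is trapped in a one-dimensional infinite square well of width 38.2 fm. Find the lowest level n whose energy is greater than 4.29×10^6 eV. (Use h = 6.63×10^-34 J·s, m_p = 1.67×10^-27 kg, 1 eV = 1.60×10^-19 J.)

E_1 = h²/(8m_pL²) = 2.255×10^-14 J = 1.409×10^5 eV.
Need n² > 4.29×10^6/1.409×10^5 = 30.45, i.e. n > 5.518.
The smallest integer satisfying this is n = 6.

n = 6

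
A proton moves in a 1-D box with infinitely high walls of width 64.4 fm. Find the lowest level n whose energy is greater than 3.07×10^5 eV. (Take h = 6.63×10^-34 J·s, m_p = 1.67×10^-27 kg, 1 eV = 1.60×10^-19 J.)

E_1 = h²/(8m_pL²) = 7.933×10^-15 J = 4.958×10^4 eV.
Need n² > 3.07×10^5/4.958×10^4 = 6.192, i.e. n > 2.488.
The smallest integer satisfying this is n = 3.

n = 3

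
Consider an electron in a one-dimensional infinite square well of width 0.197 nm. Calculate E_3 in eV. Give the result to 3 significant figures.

E_3 = 87.2 eV

For an infinite well E_n = n²h²/(8m_eL²), so E_1 = h²/(8m_eL²) = (6.626×10^-34)²/(8·9.109×10^-31·(1.97×10^-10 m)²) = 1.552×10^-18 J.
Then E_3 = 3²·E_1 = 9·1.552×10^-18 J = 1.397×10^-17 J.
Converting, E_3 = 1.397×10^-17 J / (1.602×10^-19 J/eV) = 87.2 eV.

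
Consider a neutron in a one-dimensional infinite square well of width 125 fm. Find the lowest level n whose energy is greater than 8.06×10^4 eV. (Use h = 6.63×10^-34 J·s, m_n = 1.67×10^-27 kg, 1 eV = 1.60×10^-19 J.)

n = 3

E_1 = h²/(8m_nL²) = 2.106×10^-15 J = 1.316×10^4 eV.
Need n² > 8.06×10^4/1.316×10^4 = 6.125, i.e. n > 2.475.
The smallest integer satisfying this is n = 3.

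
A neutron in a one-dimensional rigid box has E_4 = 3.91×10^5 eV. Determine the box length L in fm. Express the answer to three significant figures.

L = 91.5 fm

From E_n = n²h²/(8m_nL²), L = n·h/√(8m_nE_n).
E_4 = 3.91×10^5 eV = 6.264×10^-14 J, so L = 4·6.626×10^-34/√(8·1.675×10^-27·6.264×10^-14) = 9.15×10^-14 m = 91.5 fm.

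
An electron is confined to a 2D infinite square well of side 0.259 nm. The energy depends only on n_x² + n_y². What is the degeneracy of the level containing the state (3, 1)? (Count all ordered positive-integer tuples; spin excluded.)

The level has n_x² + n_y² = 10. The ordered positive-integer solutions are (1, 3), (3, 1).
That gives 2 states.

degeneracy = 2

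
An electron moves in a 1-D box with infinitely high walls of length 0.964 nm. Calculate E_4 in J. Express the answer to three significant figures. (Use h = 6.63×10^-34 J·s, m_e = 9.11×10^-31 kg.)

For an infinite well E_n = n²h²/(8m_eL²), so E_1 = h²/(8m_eL²) = (6.63×10^-34)²/(8·9.11×10^-31·(9.64×10^-10 m)²) = 6.490×10^-20 J.
Then E_4 = 4²·E_1 = 16·6.490×10^-20 J = 1.04×10^-18 J.

E_4 = 1.04×10^-18 J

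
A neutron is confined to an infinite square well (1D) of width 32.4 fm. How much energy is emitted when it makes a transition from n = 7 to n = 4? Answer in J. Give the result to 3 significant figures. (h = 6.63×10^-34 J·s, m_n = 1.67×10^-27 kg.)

E_1 = h²/(8m_nL²) = 3.134×10^-14 J.
|ΔE| = |7² − 4²|·E_1 = 33·3.134×10^-14 J = 1.03×10^-12 J.

|ΔE| = 1.03×10^-12 J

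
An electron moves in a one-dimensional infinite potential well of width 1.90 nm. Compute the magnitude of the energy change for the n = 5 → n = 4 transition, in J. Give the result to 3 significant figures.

|ΔE| = 1.50×10^-19 J

E_1 = h²/(8m_eL²) = 1.669×10^-20 J.
|ΔE| = |5² − 4²|·E_1 = 9·1.669×10^-20 J = 1.50×10^-19 J.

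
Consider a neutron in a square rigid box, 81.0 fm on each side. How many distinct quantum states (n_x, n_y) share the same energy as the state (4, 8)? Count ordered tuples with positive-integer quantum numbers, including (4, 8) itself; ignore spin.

degeneracy = 2

The level has n_x² + n_y² = 80. The ordered positive-integer solutions are (4, 8), (8, 4).
That gives 2 states.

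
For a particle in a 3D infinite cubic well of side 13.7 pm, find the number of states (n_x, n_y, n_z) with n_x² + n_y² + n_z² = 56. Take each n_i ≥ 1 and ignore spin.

degeneracy = 6

The level has n_x² + n_y² + n_z² = 56. The ordered positive-integer solutions are (2, 4, 6), (2, 6, 4), (4, 2, 6), (4, 6, 2), (6, 2, 4), (6, 4, 2).
That gives 6 states.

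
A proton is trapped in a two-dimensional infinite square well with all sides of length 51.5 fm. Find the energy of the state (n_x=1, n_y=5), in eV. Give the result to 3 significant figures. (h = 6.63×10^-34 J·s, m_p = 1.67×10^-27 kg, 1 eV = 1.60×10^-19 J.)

E = 2.02×10^6 eV

For a 2D rectangular well E = (h²/8m_p)·Σ n_i²/L_i² = (6.63×10^-34)²/(8·1.67×10^-27) · [1²/(51.5 fm)² + 5²/(51.5 fm)²].
Evaluating gives E = 3.225×10^-13 J = 2.02×10^6 eV.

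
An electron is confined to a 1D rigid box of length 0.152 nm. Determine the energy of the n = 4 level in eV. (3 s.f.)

E_4 = 260 eV

For an infinite well E_n = n²h²/(8m_eL²), so E_1 = h²/(8m_eL²) = (6.626×10^-34)²/(8·9.109×10^-31·(1.52×10^-10 m)²) = 2.608×10^-18 J.
Then E_4 = 4²·E_1 = 16·2.608×10^-18 J = 4.173×10^-17 J.
Converting, E_4 = 4.173×10^-17 J / (1.602×10^-19 J/eV) = 260 eV.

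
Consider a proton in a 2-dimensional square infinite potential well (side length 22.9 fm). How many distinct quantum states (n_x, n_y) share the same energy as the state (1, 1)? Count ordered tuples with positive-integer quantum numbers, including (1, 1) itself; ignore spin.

The level has n_x² + n_y² = 2. The ordered positive-integer solutions are (1, 1).
That gives 1 state.

degeneracy = 1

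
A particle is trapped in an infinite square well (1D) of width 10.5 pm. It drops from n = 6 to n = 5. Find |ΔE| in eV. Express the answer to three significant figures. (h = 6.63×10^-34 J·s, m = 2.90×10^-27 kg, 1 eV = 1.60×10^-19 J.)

|ΔE| = 11.8 eV

E_1 = h²/(8mL²) = 1.719×10^-19 J.
|ΔE| = |6² − 5²|·E_1 = 11·1.719×10^-19 J = 1.891×10^-18 J = 11.8 eV.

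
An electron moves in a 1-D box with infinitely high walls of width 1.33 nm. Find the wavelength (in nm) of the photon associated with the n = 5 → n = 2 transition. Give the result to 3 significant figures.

λ = 278 nm

E_1 = h²/(8m_eL²) = 3.406×10^-20 J, so ΔE = (5² − 2²)E_1 = 7.153×10^-19 J.
λ = hc/ΔE = (6.626×10^-34·2.998×10^8)/7.153×10^-19 = 2.78×10^-7 m = 278 nm.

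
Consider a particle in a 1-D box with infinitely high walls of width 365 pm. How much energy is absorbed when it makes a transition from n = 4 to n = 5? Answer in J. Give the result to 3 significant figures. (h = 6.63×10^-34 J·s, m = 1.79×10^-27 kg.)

|ΔE| = 2.07×10^-21 J

E_1 = h²/(8mL²) = 2.304×10^-22 J.
|ΔE| = |4² − 5²|·E_1 = 9·2.304×10^-22 J = 2.07×10^-21 J.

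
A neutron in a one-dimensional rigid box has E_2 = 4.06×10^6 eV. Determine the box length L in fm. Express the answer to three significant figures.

From E_n = n²h²/(8m_nL²), L = n·h/√(8m_nE_n).
E_2 = 4.06×10^6 eV = 6.504×10^-13 J, so L = 2·6.626×10^-34/√(8·1.675×10^-27·6.504×10^-13) = 1.42×10^-14 m = 14.2 fm.

L = 14.2 fm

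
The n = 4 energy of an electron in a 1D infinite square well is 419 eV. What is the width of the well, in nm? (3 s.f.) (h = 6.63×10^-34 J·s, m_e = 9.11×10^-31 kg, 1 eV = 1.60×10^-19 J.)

From E_n = n²h²/(8m_eL²), L = n·h/√(8m_eE_n).
E_4 = 419 eV = 6.704×10^-17 J, so L = 4·6.63×10^-34/√(8·9.11×10^-31·6.704×10^-17) = 1.20×10^-10 m = 0.120 nm.

L = 0.120 nm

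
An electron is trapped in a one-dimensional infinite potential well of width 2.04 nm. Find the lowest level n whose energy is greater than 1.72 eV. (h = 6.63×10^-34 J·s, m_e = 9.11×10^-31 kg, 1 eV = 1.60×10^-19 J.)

n = 5

E_1 = h²/(8m_eL²) = 1.449×10^-20 J = 0.09056 eV.
Need n² > 1.72/0.09056 = 18.99, i.e. n > 4.358.
The smallest integer satisfying this is n = 5.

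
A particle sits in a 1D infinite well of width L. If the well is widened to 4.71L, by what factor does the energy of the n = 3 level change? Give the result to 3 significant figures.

E_n ∝ 1/L², so the energy scales by 1/4.71² = 0.0451.

0.0451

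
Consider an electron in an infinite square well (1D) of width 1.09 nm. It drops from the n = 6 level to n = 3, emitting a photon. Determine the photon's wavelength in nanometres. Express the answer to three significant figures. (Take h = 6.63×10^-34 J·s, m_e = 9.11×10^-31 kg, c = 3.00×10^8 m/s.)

λ = 145 nm

E_1 = h²/(8m_eL²) = 5.077×10^-20 J, so ΔE = (6² − 3²)E_1 = 1.371×10^-18 J.
λ = hc/ΔE = (6.63×10^-34·3.00×10^8)/1.371×10^-18 = 1.45×10^-7 m = 145 nm.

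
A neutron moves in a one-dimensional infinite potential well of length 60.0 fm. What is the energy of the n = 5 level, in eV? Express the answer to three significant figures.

E_5 = 1.42×10^6 eV

For an infinite well E_n = n²h²/(8m_nL²), so E_1 = h²/(8m_nL²) = (6.626×10^-34)²/(8·1.675×10^-27·(6.00×10^-14 m)²) = 9.101×10^-15 J.
Then E_5 = 5²·E_1 = 25·9.101×10^-15 J = 2.275×10^-13 J.
Converting, E_5 = 2.275×10^-13 J / (1.602×10^-19 J/eV) = 1.42×10^6 eV.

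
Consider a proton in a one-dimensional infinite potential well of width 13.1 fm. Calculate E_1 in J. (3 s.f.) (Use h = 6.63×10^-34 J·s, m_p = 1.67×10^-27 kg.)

E_1 = 1.92×10^-13 J

For an infinite well E_n = n²h²/(8m_pL²), so E_1 = h²/(8m_pL²) = (6.63×10^-34)²/(8·1.67×10^-27·(1.31×10^-14 m)²) = 1.917×10^-13 J.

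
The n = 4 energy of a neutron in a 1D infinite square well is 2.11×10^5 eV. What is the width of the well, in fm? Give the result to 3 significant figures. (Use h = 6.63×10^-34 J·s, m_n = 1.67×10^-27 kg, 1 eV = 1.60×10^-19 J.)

L = 125 fm

From E_n = n²h²/(8m_nL²), L = n·h/√(8m_nE_n).
E_4 = 2.11×10^5 eV = 3.376×10^-14 J, so L = 4·6.63×10^-34/√(8·1.67×10^-27·3.376×10^-14) = 1.25×10^-13 m = 125 fm.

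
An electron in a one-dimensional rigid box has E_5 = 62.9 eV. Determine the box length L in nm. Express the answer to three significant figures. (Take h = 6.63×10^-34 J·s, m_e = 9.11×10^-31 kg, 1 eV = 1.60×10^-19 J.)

From E_n = n²h²/(8m_eL²), L = n·h/√(8m_eE_n).
E_5 = 62.9 eV = 1.006×10^-17 J, so L = 5·6.63×10^-34/√(8·9.11×10^-31·1.006×10^-17) = 3.87×10^-10 m = 0.387 nm.

L = 0.387 nm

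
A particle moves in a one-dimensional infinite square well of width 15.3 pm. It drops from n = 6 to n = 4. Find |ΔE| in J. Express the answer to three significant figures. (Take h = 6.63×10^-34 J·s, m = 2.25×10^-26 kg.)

E_1 = h²/(8mL²) = 1.043×10^-20 J.
|ΔE| = |6² − 4²|·E_1 = 20·1.043×10^-20 J = 2.09×10^-19 J.

|ΔE| = 2.09×10^-19 J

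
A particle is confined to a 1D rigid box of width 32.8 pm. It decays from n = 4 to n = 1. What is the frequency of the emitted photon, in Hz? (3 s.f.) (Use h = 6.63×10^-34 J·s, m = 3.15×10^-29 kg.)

E_1 = h²/(8mL²) = 1.621×10^-18 J and ΔE = (4² − 1²)E_1 = 2.432×10^-17 J.
f = ΔE/h = 2.432×10^-17/6.63×10^-34 = 3.67×10^16 Hz.

f = 3.67×10^16 Hz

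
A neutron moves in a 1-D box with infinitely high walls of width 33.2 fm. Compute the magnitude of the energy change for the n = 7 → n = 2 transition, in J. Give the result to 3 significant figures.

|ΔE| = 1.34×10^-12 J

E_1 = h²/(8m_nL²) = 2.973×10^-14 J.
|ΔE| = |7² − 2²|·E_1 = 45·2.973×10^-14 J = 1.34×10^-12 J.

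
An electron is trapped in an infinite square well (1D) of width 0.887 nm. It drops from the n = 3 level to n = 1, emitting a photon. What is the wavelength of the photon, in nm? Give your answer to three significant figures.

E_1 = h²/(8m_eL²) = 7.658×10^-20 J, so ΔE = (3² − 1²)E_1 = 6.126×10^-19 J.
λ = hc/ΔE = (6.626×10^-34·2.998×10^8)/6.126×10^-19 = 3.24×10^-7 m = 324 nm.

λ = 324 nm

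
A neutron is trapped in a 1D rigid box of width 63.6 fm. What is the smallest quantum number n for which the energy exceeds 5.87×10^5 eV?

n = 4

E_1 = h²/(8m_nL²) = 8.100×10^-15 J = 5.056×10^4 eV.
Need n² > 5.87×10^5/5.056×10^4 = 11.61, i.e. n > 3.407.
The smallest integer satisfying this is n = 4.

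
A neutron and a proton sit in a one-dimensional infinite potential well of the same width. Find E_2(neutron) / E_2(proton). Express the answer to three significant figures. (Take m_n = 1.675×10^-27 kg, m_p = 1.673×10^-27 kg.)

0.999

E_n ∝ 1/m at fixed n and L, so the ratio is m_p/m_n = 1.673×10^-27/1.675×10^-27 = 0.999.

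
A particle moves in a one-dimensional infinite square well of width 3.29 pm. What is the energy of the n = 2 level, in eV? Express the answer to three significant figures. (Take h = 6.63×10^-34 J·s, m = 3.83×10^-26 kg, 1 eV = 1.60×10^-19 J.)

For an infinite well E_n = n²h²/(8mL²), so E_1 = h²/(8mL²) = (6.63×10^-34)²/(8·3.83×10^-26·(3.29×10^-12 m)²) = 1.325×10^-19 J.
Then E_2 = 2²·E_1 = 4·1.325×10^-19 J = 5.300×10^-19 J.
Converting, E_2 = 5.300×10^-19 J / (1.60×10^-19 J/eV) = 3.31 eV.

E_2 = 3.31 eV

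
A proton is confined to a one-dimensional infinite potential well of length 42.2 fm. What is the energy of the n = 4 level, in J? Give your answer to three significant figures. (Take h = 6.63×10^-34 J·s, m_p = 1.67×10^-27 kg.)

E_4 = 2.96×10^-13 J

For an infinite well E_n = n²h²/(8m_pL²), so E_1 = h²/(8m_pL²) = (6.63×10^-34)²/(8·1.67×10^-27·(4.22×10^-14 m)²) = 1.848×10^-14 J.
Then E_4 = 4²·E_1 = 16·1.848×10^-14 J = 2.96×10^-13 J.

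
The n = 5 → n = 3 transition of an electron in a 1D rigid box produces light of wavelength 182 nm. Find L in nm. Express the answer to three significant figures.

L = 0.940 nm

The photon carries ΔE = hc/λ = 6.626×10^-34·2.998×10^8/1.82×10^-7 m = 1.091×10^-18 J.
Since ΔE = (5² − 3²)E_1, E_1 = 6.819×10^-20 J, and L = h/√(8m_eE_1) = 9.40×10^-10 m = 0.940 nm.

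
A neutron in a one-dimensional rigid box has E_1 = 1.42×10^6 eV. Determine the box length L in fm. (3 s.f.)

From E_n = n²h²/(8m_nL²), L = n·h/√(8m_nE_n).
E_1 = 1.42×10^6 eV = 2.275×10^-13 J, so L = 1·6.626×10^-34/√(8·1.675×10^-27·2.275×10^-13) = 1.20×10^-14 m = 12.0 fm.

L = 12.0 fm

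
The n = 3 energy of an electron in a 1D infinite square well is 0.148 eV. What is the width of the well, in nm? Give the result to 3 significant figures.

L = 4.78 nm

From E_n = n²h²/(8m_eL²), L = n·h/√(8m_eE_n).
E_3 = 0.148 eV = 2.371×10^-20 J, so L = 3·6.626×10^-34/√(8·9.109×10^-31·2.371×10^-20) = 4.78×10^-9 m = 4.78 nm.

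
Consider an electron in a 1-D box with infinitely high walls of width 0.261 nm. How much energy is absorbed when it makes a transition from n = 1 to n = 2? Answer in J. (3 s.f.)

|ΔE| = 2.65×10^-18 J

E_1 = h²/(8m_eL²) = 8.844×10^-19 J.
|ΔE| = |1² − 2²|·E_1 = 3·8.844×10^-19 J = 2.65×10^-18 J.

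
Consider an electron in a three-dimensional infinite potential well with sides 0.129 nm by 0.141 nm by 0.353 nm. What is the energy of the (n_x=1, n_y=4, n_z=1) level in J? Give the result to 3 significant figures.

For a 3D rectangular well E = (h²/8m_e)·Σ n_i²/L_i² = (6.626×10^-34)²/(8·9.109×10^-31) · [1²/(0.129 nm)² + 4²/(0.141 nm)² + 1²/(0.353 nm)²].
Evaluating gives E = 5.26×10^-17 J.

E = 5.26×10^-17 J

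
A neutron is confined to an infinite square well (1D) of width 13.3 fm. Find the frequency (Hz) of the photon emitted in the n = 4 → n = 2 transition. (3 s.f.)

f = 3.35×10^21 Hz

E_1 = h²/(8m_nL²) = 1.852×10^-13 J and ΔE = (4² − 2²)E_1 = 2.222×10^-12 J.
f = ΔE/h = 2.222×10^-12/6.626×10^-34 = 3.35×10^21 Hz.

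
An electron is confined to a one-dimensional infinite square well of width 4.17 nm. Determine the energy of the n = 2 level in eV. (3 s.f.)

For an infinite well E_n = n²h²/(8m_eL²), so E_1 = h²/(8m_eL²) = (6.626×10^-34)²/(8·9.109×10^-31·(4.17×10^-9 m)²) = 3.465×10^-21 J.
Then E_2 = 2²·E_1 = 4·3.465×10^-21 J = 1.386×10^-20 J.
Converting, E_2 = 1.386×10^-20 J / (1.602×10^-19 J/eV) = 0.0865 eV.

E_2 = 0.0865 eV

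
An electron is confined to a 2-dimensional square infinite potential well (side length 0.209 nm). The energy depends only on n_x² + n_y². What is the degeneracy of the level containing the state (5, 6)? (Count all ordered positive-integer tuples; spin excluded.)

The level has n_x² + n_y² = 61. The ordered positive-integer solutions are (5, 6), (6, 5).
That gives 2 states.

degeneracy = 2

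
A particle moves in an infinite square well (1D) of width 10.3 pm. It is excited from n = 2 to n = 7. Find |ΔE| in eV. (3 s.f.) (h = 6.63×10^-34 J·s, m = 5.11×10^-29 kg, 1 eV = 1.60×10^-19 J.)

|ΔE| = 2.85×10^3 eV

E_1 = h²/(8mL²) = 1.014×10^-17 J.
|ΔE| = |2² − 7²|·E_1 = 45·1.014×10^-17 J = 4.563×10^-16 J = 2.85×10^3 eV.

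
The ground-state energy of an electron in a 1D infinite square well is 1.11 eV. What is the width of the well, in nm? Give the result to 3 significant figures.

From E_n = n²h²/(8m_eL²), L = n·h/√(8m_eE_n).
E_1 = 1.11 eV = 1.778×10^-19 J, so L = 1·6.626×10^-34/√(8·9.109×10^-31·1.778×10^-19) = 5.82×10^-10 m = 0.582 nm.

L = 0.582 nm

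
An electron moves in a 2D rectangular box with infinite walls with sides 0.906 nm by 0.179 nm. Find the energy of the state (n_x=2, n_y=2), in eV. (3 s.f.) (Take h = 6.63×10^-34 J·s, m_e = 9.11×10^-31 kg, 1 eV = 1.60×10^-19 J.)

E = 48.9 eV

For a 2D rectangular well E = (h²/8m_e)·Σ n_i²/L_i² = (6.63×10^-34)²/(8·9.11×10^-31) · [2²/(0.906 nm)² + 2²/(0.179 nm)²].
Evaluating gives E = 7.824×10^-18 J = 48.9 eV.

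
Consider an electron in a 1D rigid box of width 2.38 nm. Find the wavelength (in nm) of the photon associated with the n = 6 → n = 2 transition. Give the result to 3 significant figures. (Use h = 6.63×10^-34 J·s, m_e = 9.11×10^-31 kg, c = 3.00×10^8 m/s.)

λ = 584 nm

E_1 = h²/(8m_eL²) = 1.065×10^-20 J, so ΔE = (6² − 2²)E_1 = 3.408×10^-19 J.
λ = hc/ΔE = (6.63×10^-34·3.00×10^8)/3.408×10^-19 = 5.84×10^-7 m = 584 nm.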